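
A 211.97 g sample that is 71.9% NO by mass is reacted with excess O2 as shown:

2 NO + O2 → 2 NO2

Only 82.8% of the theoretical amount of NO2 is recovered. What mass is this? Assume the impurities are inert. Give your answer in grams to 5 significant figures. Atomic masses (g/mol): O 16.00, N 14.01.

193.47 g

Pure NO available = 211.97 g × 0.719 = 152.406 g.
M(NO) = 14.01 + 16.00 = 30.01 g/mol.
M(NO2) = 14.01 + 2(16.00) = 46.01 g/mol.
n(NO) = 152.406 g / 30.01 g/mol = 5.07852 mol.
From the equation the NO:NO2 mole ratio is 2:2, so n(NO2) = 5.07852 × 2/2 = 5.07852 mol.
Mass of NO2 = 5.07852 mol × 46.01 g/mol = 233.663 g.
Actual mass collected = 233.663 g × 0.828 = 193.473 g.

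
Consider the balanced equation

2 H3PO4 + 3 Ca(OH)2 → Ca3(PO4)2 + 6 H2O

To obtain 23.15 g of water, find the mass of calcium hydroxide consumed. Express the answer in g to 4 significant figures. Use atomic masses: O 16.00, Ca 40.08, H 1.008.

M(H2O) = 2(1.008) + 16.00 = 18.016 g/mol.
M(Ca(OH)2) = 40.08 + 2(16.00) + 2(1.008) = 74.096 g/mol.
n(H2O) = 23.150 g / 18.016 g/mol = 1.2850 mol.
From the equation the H2O:Ca(OH)2 mole ratio is 6:3, so n(Ca(OH)2) = 1.2850 × 3/6 = 0.64248 mol.
Mass of Ca(OH)2 = 0.64248 mol × 74.096 g/mol = 47.606 g.

47.61 g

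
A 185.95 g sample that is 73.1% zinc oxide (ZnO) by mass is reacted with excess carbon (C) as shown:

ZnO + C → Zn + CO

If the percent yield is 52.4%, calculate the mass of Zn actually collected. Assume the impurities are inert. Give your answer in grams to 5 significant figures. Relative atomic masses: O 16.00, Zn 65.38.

57.223 g

Pure ZnO available = 185.95 g × 0.731 = 135.929 g.
M(ZnO) = 65.38 + 16.00 = 81.38 g/mol.
M(Zn) = 65.38 g/mol.
n(ZnO) = 135.929 g / 81.38 g/mol = 1.67031 mol.
From the equation the ZnO:Zn mole ratio is 1:1, so n(Zn) = 1.67031 × 1/1 = 1.67031 mol.
Mass of Zn = 1.67031 mol × 65.38 g/mol = 109.205 g.
Actual mass collected = 109.205 g × 0.524 = 57.2232 g.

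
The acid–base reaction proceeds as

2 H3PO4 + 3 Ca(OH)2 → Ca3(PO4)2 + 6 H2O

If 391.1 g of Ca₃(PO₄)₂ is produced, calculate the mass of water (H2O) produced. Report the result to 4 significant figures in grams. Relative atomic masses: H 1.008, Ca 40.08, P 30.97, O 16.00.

M(Ca3(PO4)2) = 3(40.08) + 2(30.97) + 8(16.00) = 310.18 g/mol.
M(H2O) = 2(1.008) + 16.00 = 18.016 g/mol.
n(Ca3(PO4)2) = 391.10 g / 310.18 g/mol = 1.2609 mol.
From the equation the Ca3(PO4)2:H2O mole ratio is 1:6, so n(H2O) = 1.2609 × 6/1 = 7.5653 mol.
Mass of H2O = 7.5653 mol × 18.016 g/mol = 136.30 g.

136.3 g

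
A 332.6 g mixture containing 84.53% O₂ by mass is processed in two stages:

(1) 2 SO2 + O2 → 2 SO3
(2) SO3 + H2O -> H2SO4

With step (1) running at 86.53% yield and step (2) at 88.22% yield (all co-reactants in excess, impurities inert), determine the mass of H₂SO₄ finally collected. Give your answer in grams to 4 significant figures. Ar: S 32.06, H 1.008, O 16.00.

1316 g

Pure O2 = 332.6 × 0.8453 = 281.15 g.
M(O2) = 2(16.00) = 32.00 g/mol.
M(H2SO4) = 2(1.008) + 32.06 + 4(16.00) = 98.076 g/mol.
n(O2) = 281.15 / 32.00 = 8.7858 mol.
Step 1 (O2:SO3 = 1:2): theoretical n(SO3) = 17.572 mol; at 86.53% yield, n(SO3) = 15.205 mol.
Step 2 (SO3:H2SO4 = 1:1): theoretical n(H2SO4) = 15.205 mol, so theoretical mass = 15.205 × 98.076 = 1491.2 g.
At 88.22% yield, actual mass of H2SO4 = 1491.2 × 0.8822 = 1315.6 g.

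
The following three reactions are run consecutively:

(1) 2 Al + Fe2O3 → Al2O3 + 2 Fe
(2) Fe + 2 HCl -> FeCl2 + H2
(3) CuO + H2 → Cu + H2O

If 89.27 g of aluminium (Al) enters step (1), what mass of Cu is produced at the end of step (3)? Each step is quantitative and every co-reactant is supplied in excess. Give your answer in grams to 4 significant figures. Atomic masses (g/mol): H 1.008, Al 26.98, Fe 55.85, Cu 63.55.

210.3 g

M(Al) = 26.98 g/mol.
M(Cu) = 63.55 g/mol.
n(Al) = 89.27 / 26.98 = 3.3087 mol.
Reaction (1): Al→Fe ratio 2:2 ⇒ n(Fe) = 3.3087 mol.
Reaction (2): Fe→H2 ratio 1:1 ⇒ n(H2) = 3.3087 mol.
Reaction (3): H2→Cu ratio 1:1 ⇒ n(Cu) = 3.3087 mol.
Mass of Cu = 3.3087 × 63.55 = 210.27 g.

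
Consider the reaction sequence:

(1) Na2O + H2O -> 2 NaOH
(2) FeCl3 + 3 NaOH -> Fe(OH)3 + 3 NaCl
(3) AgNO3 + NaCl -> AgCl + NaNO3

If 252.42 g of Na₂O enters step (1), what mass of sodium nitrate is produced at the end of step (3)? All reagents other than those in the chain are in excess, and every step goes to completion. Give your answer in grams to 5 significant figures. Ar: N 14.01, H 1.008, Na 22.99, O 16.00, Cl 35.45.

M(Na2O) = 2(22.99) + 16.00 = 61.98 g/mol.
M(NaNO3) = 22.99 + 14.01 + 3(16.00) = 85.00 g/mol.
n(Na2O) = 252.42 / 61.98 = 4.07260 mol.
Reaction (1): Na2O→NaOH ratio 1:2 ⇒ n(NaOH) = 8.14521 mol.
Reaction (2): NaOH→NaCl ratio 3:3 ⇒ n(NaCl) = 8.14521 mol.
Reaction (3): NaCl→NaNO3 ratio 1:1 ⇒ n(NaNO3) = 8.14521 mol.
Mass of NaNO3 = 8.14521 × 85.00 = 692.343 g.

692.34 g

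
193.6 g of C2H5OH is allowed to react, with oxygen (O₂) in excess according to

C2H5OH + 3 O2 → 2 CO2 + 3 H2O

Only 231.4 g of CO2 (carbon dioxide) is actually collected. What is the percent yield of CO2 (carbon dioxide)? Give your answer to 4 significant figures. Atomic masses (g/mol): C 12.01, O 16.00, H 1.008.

M(C2H5OH) = 2(12.01) + 6(1.008) + 16.00 = 46.068 g/mol.
M(CO2) = 12.01 + 2(16.00) = 44.01 g/mol.
n(C2H5OH) = 193.60 g / 46.068 g/mol = 4.2025 mol.
From the equation the C2H5OH:CO2 mole ratio is 1:2, so n(CO2) = 4.2025 × 2/1 = 8.4050 mol.
Mass of CO2 = 8.4050 mol × 44.01 g/mol = 369.90 g.
This is the theoretical yield. Percent yield = 231.4 g / 369.90 g × 100% = 62.557%.

62.56 %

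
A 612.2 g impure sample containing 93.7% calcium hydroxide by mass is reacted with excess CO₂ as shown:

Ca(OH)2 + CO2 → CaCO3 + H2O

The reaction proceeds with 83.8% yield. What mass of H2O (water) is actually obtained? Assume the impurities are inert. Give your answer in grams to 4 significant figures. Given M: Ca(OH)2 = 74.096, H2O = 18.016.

116.9 g

Pure Ca(OH)2 available = 612.2 g × 0.937 = 573.63 g.
n(Ca(OH)2) = 573.63 g / 74.096 g/mol = 7.7417 mol.
From the equation the Ca(OH)2:H2O mole ratio is 1:1, so n(H2O) = 7.7417 × 1/1 = 7.7417 mol.
Mass of H2O = 7.7417 mol × 18.016 g/mol = 139.48 g.
Actual mass collected = 139.48 g × 0.838 = 116.88 g.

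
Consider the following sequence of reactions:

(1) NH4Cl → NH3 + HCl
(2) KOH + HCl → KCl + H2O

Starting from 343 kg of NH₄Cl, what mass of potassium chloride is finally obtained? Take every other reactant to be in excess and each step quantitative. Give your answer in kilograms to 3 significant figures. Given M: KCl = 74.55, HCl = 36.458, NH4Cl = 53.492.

343 kg = 343000 g.
n(NH4Cl) = 343000 / 53.492 = 6412 mol.
Step 1 gives a 1:1 ratio of NH4Cl to HCl, so n(HCl) = 6412 mol.
In step 2 the HCl:KCl ratio is 1:1, so n(KCl) = 6412 mol.
Mass of KCl = 6412 × 74.55 = 478000 g = 478 kg.

478 kg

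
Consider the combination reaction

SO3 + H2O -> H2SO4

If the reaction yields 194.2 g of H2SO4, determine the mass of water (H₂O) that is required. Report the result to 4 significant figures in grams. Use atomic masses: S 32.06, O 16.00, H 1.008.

M(H2SO4) = 2(1.008) + 32.06 + 4(16.00) = 98.076 g/mol.
M(H2O) = 2(1.008) + 16.00 = 18.016 g/mol.
n(H2SO4) = 194.20 g / 98.076 g/mol = 1.9801 mol.
From the equation the H2SO4:H2O mole ratio is 1:1, so n(H2O) = 1.9801 × 1/1 = 1.9801 mol.
Mass of H2O = 1.9801 mol × 18.016 g/mol = 35.673 g.

35.67 g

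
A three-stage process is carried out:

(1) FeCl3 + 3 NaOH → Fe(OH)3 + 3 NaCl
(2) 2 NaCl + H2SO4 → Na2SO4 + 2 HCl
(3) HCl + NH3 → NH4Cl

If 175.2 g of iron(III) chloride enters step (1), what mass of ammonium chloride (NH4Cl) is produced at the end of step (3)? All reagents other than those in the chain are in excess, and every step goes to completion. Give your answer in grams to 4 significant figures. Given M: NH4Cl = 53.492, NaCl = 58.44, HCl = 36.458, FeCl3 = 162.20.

n(FeCl3) = 175.2 / 162.20 = 1.0801 mol.
Reaction (1): FeCl3→NaCl ratio 1:3 ⇒ n(NaCl) = 3.2404 mol.
Reaction (2): NaCl→HCl ratio 2:2 ⇒ n(HCl) = 3.2404 mol.
Reaction (3): HCl→NH4Cl ratio 1:1 ⇒ n(NH4Cl) = 3.2404 mol.
Mass of NH4Cl = 3.2404 × 53.492 = 173.34 g.

173.3 g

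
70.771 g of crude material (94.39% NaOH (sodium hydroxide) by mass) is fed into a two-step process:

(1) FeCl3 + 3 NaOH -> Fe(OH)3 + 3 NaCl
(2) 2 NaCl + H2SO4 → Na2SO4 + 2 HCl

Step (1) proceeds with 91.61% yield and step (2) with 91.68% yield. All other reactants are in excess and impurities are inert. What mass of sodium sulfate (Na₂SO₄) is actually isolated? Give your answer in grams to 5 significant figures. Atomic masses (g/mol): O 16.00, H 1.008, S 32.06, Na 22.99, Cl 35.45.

Pure NaOH = 70.771 × 0.9439 = 66.8007 g.
M(NaOH) = 22.99 + 16.00 + 1.008 = 39.998 g/mol.
M(Na2SO4) = 2(22.99) + 32.06 + 4(16.00) = 142.04 g/mol.
n(NaOH) = 66.8007 / 39.998 = 1.67010 mol.
Step 1 (NaOH:NaCl = 3:3): theoretical n(NaCl) = 1.67010 mol; at 91.61% yield, n(NaCl) = 1.52998 mol.
Step 2 (NaCl:Na2SO4 = 2:1): theoretical n(Na2SO4) = 0.764990 mol, so theoretical mass = 0.764990 × 142.04 = 108.659 g.
At 91.68% yield, actual mass of Na2SO4 = 108.659 × 0.9168 = 99.6188 g.

99.619 g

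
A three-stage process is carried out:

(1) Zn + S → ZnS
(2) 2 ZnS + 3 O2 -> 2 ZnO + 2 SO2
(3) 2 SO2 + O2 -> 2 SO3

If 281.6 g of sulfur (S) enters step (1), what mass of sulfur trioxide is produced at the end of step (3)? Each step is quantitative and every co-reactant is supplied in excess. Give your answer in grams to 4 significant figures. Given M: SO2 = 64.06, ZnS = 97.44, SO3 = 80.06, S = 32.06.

n(S) = 281.6 / 32.06 = 8.7835 mol.
Reaction (1): S→ZnS ratio 1:1 ⇒ n(ZnS) = 8.7835 mol.
Reaction (2): ZnS→SO2 ratio 2:2 ⇒ n(SO2) = 8.7835 mol.
Reaction (3): SO2→SO3 ratio 2:2 ⇒ n(SO3) = 8.7835 mol.
Mass of SO3 = 8.7835 × 80.06 = 703.21 g.

703.2 g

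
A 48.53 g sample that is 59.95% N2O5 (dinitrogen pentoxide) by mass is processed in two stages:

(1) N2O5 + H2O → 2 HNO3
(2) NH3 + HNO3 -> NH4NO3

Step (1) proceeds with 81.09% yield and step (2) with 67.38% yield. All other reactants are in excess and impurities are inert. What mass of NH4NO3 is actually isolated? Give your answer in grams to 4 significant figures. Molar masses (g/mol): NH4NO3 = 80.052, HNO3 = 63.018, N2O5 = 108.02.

23.56 g

Pure N2O5 = 48.53 × 0.5995 = 29.094 g.
n(N2O5) = 29.094 / 108.02 = 0.26934 mol.
Step 1 (N2O5:HNO3 = 1:2): theoretical n(HNO3) = 0.53867 mol; at 81.09% yield, n(HNO3) = 0.43681 mol.
Step 2 (HNO3:NH4NO3 = 1:1): theoretical n(NH4NO3) = 0.43681 mol, so theoretical mass = 0.43681 × 80.052 = 34.968 g.
At 67.38% yield, actual mass of NH4NO3 = 34.968 × 0.6738 = 23.561 g.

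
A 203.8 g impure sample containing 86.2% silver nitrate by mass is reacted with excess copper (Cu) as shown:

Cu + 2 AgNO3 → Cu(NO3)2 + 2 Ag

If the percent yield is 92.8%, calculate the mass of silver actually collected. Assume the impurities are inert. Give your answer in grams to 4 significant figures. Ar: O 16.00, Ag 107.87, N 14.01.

Pure AgNO3 available = 203.8 g × 0.862 = 175.68 g.
M(AgNO3) = 107.87 + 14.01 + 3(16.00) = 169.88 g/mol.
M(Ag) = 107.87 g/mol.
n(AgNO3) = 175.68 g / 169.88 g/mol = 1.0341 mol.
From the equation the AgNO3:Ag mole ratio is 2:2, so n(Ag) = 1.0341 × 2/2 = 1.0341 mol.
Mass of Ag = 1.0341 mol × 107.87 g/mol = 111.55 g.
Actual mass collected = 111.55 g × 0.928 = 103.52 g.

103.5 g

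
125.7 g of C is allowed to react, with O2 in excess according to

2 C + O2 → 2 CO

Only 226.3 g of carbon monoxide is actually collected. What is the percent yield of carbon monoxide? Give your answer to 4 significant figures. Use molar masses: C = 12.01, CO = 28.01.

77.19 %

n(C) = 125.70 g / 12.01 g/mol = 10.466 mol.
From the equation the C:CO mole ratio is 2:2, so n(CO) = 10.466 × 2/2 = 10.466 mol.
Mass of CO = 10.466 mol × 28.01 g/mol = 293.16 g.
This is the theoretical yield. Percent yield = 226.3 g / 293.16 g × 100% = 77.193%.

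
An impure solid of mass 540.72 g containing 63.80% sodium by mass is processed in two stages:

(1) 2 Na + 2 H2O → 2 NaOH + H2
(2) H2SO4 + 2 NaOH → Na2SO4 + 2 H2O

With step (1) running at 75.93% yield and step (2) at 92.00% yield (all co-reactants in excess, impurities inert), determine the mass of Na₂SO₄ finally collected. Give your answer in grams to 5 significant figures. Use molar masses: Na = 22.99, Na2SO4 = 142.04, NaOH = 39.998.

Pure Na = 540.72 × 0.6380 = 344.979 g.
n(Na) = 344.979 / 22.99 = 15.0056 mol.
Step 1 (Na:NaOH = 2:2): theoretical n(NaOH) = 15.0056 mol; at 75.93% yield, n(NaOH) = 11.3938 mol.
Step 2 (NaOH:Na2SO4 = 2:1): theoretical n(Na2SO4) = 5.69689 mol, so theoretical mass = 5.69689 × 142.04 = 809.186 g.
At 92.00% yield, actual mass of Na2SO4 = 809.186 × 0.9200 = 744.451 g.

744.45 g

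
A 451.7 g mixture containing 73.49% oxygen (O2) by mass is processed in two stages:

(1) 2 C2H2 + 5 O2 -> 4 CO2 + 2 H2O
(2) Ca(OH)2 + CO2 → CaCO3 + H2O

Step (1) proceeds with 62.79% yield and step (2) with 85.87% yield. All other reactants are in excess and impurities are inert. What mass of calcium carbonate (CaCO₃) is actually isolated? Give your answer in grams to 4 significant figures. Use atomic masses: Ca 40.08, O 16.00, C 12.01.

447.9 g

Pure O2 = 451.7 × 0.7349 = 331.95 g.
M(O2) = 2(16.00) = 32.00 g/mol.
M(CaCO3) = 40.08 + 12.01 + 3(16.00) = 100.09 g/mol.
n(O2) = 331.95 / 32.00 = 10.374 mol.
Step 1 (O2:CO2 = 5:4): theoretical n(CO2) = 8.2989 mol; at 62.79% yield, n(CO2) = 5.2109 mol.
Step 2 (CO2:CaCO3 = 1:1): theoretical n(CaCO3) = 5.2109 mol, so theoretical mass = 5.2109 × 100.09 = 521.55 g.
At 85.87% yield, actual mass of CaCO3 = 521.55 × 0.8587 = 447.86 g.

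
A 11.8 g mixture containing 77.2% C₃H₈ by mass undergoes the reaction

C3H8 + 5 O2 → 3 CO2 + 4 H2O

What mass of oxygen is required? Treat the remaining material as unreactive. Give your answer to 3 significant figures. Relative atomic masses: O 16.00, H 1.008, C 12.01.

33.1 g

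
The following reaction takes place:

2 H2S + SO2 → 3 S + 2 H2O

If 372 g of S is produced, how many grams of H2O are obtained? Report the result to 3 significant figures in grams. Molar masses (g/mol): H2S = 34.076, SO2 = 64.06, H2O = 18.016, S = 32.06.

n(S) = 372.0 g / 32.06 g/mol = 11.60 mol.
From the equation the S:H2O mole ratio is 3:2, so n(H2O) = 11.60 × 2/3 = 7.735 mol.
Mass of H2O = 7.735 mol × 18.016 g/mol = 139.4 g.

139 g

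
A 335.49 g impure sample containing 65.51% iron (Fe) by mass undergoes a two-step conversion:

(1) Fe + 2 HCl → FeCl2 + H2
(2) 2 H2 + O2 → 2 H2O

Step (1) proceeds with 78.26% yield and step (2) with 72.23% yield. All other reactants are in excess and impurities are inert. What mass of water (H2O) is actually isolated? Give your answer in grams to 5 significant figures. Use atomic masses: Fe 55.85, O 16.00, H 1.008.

40.076 g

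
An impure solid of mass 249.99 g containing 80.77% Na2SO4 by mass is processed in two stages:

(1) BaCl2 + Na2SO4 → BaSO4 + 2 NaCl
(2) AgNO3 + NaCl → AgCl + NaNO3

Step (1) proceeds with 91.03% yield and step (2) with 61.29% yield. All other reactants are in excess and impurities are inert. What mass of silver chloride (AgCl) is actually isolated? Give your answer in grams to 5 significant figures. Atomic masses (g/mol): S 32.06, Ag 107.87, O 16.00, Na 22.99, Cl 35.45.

Pure Na2SO4 = 249.99 × 0.8077 = 201.917 g.
M(Na2SO4) = 2(22.99) + 32.06 + 4(16.00) = 142.04 g/mol.
M(AgCl) = 107.87 + 35.45 = 143.32 g/mol.
n(Na2SO4) = 201.917 / 142.04 = 1.42155 mol.
Step 1 (Na2SO4:NaCl = 1:2): theoretical n(NaCl) = 2.84310 mol; at 91.03% yield, n(NaCl) = 2.58807 mol.
Step 2 (NaCl:AgCl = 1:1): theoretical n(AgCl) = 2.58807 mol, so theoretical mass = 2.58807 × 143.32 = 370.923 g.
At 61.29% yield, actual mass of AgCl = 370.923 × 0.6129 = 227.339 g.

227.34 g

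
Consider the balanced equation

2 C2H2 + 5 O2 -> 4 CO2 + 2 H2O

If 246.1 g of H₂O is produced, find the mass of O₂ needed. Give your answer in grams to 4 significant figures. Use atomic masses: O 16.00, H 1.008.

1093 g

M(H2O) = 2(1.008) + 16.00 = 18.016 g/mol.
M(O2) = 2(16.00) = 32.00 g/mol.
n(H2O) = 246.10 g / 18.016 g/mol = 13.660 mol.
From the equation the H2O:O2 mole ratio is 2:5, so n(O2) = 13.660 × 5/2 = 34.150 mol.
Mass of O2 = 34.150 mol × 32.00 g/mol = 1092.8 g.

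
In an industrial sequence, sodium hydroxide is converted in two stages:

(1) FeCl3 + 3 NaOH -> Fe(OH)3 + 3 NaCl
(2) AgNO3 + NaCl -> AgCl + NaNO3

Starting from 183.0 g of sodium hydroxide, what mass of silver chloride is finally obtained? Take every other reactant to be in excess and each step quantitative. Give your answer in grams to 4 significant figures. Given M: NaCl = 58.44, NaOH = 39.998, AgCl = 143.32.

655.7 g

n(NaOH) = 183.00 / 39.998 = 4.5752 mol.
Step 1 gives a 3:3 ratio of NaOH to NaCl, so n(NaCl) = 4.5752 mol.
In step 2 the NaCl:AgCl ratio is 1:1, so n(AgCl) = 4.5752 mol.
Mass of AgCl = 4.5752 × 143.32 = 655.72 g.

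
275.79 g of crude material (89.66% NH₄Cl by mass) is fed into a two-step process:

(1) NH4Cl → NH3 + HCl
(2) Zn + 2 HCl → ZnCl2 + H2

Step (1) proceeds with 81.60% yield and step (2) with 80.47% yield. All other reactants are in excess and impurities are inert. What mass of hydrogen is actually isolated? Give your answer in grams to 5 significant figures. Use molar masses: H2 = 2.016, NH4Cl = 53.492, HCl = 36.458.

Pure NH4Cl = 275.79 × 0.8966 = 247.273 g.
n(NH4Cl) = 247.273 / 53.492 = 4.62262 mol.
Step 1 (NH4Cl:HCl = 1:1): theoretical n(HCl) = 4.62262 mol; at 81.60% yield, n(HCl) = 3.77206 mol.
Step 2 (HCl:H2 = 2:1): theoretical n(H2) = 1.88603 mol, so theoretical mass = 1.88603 × 2.016 = 3.80224 g.
At 80.47% yield, actual mass of H2 = 3.80224 × 0.8047 = 3.05966 g.

3.0597 g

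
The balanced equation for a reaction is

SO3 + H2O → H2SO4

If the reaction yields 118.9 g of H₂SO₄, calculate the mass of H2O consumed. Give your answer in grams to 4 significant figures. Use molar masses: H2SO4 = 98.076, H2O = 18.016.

21.84 g

n(H2SO4) = 118.90 g / 98.076 g/mol = 1.2123 mol.
From the equation the H2SO4:H2O mole ratio is 1:1, so n(H2O) = 1.2123 × 1/1 = 1.2123 mol.
Mass of H2O = 1.2123 mol × 18.016 g/mol = 21.841 g.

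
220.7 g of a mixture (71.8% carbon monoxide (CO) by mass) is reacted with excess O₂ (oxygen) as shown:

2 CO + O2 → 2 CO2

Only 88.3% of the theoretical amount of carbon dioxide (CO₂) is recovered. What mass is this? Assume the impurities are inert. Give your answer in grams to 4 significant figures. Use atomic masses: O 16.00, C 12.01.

Pure CO available = 220.7 g × 0.718 = 158.46 g.
M(CO) = 12.01 + 16.00 = 28.01 g/mol.
M(CO2) = 12.01 + 2(16.00) = 44.01 g/mol.
n(CO) = 158.46 g / 28.01 g/mol = 5.6574 mol.
From the equation the CO:CO2 mole ratio is 2:2, so n(CO2) = 5.6574 × 2/2 = 5.6574 mol.
Mass of CO2 = 5.6574 mol × 44.01 g/mol = 248.98 g.
Actual mass collected = 248.98 g × 0.883 = 219.85 g.

219.8 g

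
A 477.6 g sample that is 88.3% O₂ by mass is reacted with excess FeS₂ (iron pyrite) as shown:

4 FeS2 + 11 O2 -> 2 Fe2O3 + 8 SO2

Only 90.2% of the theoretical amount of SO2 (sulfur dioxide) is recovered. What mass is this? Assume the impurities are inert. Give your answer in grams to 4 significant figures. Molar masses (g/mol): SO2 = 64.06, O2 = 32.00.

553.8 g

Pure O2 available = 477.6 g × 0.883 = 421.72 g.
n(O2) = 421.72 g / 32.00 g/mol = 13.179 mol.
From the equation the O2:SO2 mole ratio is 11:8, so n(SO2) = 13.179 × 8/11 = 9.5846 mol.
Mass of SO2 = 9.5846 mol × 64.06 g/mol = 613.99 g.
Actual mass collected = 613.99 g × 0.902 = 553.82 g.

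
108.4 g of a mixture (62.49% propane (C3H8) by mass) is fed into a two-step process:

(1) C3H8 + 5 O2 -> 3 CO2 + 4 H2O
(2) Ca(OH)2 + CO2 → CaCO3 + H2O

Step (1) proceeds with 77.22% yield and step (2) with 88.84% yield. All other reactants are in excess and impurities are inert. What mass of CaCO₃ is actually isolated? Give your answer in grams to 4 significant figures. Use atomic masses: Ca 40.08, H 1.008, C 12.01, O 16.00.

Pure C3H8 = 108.4 × 0.6249 = 67.739 g.
M(C3H8) = 3(12.01) + 8(1.008) = 44.094 g/mol.
M(CaCO3) = 40.08 + 12.01 + 3(16.00) = 100.09 g/mol.
n(C3H8) = 67.739 / 44.094 = 1.5362 mol.
Step 1 (C3H8:CO2 = 1:3): theoretical n(CO2) = 4.6087 mol; at 77.22% yield, n(CO2) = 3.5589 mol.
Step 2 (CO2:CaCO3 = 1:1): theoretical n(CaCO3) = 3.5589 mol, so theoretical mass = 3.5589 × 100.09 = 356.21 g.
At 88.84% yield, actual mass of CaCO3 = 356.21 × 0.8884 = 316.45 g.

316.5 g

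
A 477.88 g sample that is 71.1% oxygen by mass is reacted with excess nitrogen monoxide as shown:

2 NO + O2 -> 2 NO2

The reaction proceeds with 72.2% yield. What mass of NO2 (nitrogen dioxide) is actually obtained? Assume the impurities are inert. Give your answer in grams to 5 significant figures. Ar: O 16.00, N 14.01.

Pure O2 available = 477.88 g × 0.711 = 339.773 g.
M(O2) = 2(16.00) = 32.00 g/mol.
M(NO2) = 14.01 + 2(16.00) = 46.01 g/mol.
n(O2) = 339.773 g / 32.00 g/mol = 10.6179 mol.
From the equation the O2:NO2 mole ratio is 1:2, so n(NO2) = 10.6179 × 2/1 = 21.2358 mol.
Mass of NO2 = 21.2358 mol × 46.01 g/mol = 977.059 g.
Actual mass collected = 977.059 g × 0.722 = 705.436 g.

705.44 g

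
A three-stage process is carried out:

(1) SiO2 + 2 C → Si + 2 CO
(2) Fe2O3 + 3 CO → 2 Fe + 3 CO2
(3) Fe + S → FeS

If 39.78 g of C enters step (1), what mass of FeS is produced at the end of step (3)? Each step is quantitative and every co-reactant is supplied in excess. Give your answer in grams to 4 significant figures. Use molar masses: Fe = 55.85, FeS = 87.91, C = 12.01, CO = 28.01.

n(C) = 39.78 / 12.01 = 3.3122 mol.
Reaction (1): C→CO ratio 2:2 ⇒ n(CO) = 3.3122 mol.
Reaction (2): CO→Fe ratio 3:2 ⇒ n(Fe) = 2.2082 mol.
Reaction (3): Fe→FeS ratio 1:1 ⇒ n(FeS) = 2.2082 mol.
Mass of FeS = 2.2082 × 87.91 = 194.12 g.

194.1 g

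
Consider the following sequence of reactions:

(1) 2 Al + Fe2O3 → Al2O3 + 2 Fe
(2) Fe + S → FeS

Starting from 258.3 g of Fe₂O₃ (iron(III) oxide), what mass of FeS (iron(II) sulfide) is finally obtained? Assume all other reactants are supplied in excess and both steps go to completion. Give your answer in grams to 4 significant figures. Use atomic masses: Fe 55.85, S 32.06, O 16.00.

284.4 g

M(Fe2O3) = 2(55.85) + 3(16.00) = 159.70 g/mol.
M(FeS) = 55.85 + 32.06 = 87.91 g/mol.
n(Fe2O3) = 258.30 / 159.70 = 1.6174 mol.
Step 1 gives a 1:2 ratio of Fe2O3 to Fe, so n(Fe) = 3.2348 mol.
In step 2 the Fe:FeS ratio is 1:1, so n(FeS) = 3.2348 mol.
Mass of FeS = 3.2348 × 87.91 = 284.37 g.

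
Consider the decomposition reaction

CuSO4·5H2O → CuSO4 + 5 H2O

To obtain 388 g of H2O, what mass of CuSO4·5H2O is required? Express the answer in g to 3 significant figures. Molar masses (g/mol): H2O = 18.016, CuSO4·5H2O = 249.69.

1080 g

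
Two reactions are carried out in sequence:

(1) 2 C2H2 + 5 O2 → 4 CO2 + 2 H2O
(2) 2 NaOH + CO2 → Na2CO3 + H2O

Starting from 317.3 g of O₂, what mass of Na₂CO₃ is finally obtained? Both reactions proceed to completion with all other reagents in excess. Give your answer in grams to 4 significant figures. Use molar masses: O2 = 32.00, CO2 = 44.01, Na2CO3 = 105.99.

840.8 g

n(O2) = 317.30 / 32.00 = 9.9156 mol.
Step 1 gives a 5:4 ratio of O2 to CO2, so n(CO2) = 7.9325 mol.
In step 2 the CO2:Na2CO3 ratio is 1:1, so n(Na2CO3) = 7.9325 mol.
Mass of Na2CO3 = 7.9325 × 105.99 = 840.77 g.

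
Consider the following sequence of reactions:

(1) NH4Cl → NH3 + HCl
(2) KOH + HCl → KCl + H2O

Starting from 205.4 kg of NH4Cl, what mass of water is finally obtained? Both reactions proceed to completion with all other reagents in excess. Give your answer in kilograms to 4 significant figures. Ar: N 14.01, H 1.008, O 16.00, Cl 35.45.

M(NH4Cl) = 14.01 + 4(1.008) + 35.45 = 53.492 g/mol.
M(H2O) = 2(1.008) + 16.00 = 18.016 g/mol.
205.4 kg = 205400 g.
n(NH4Cl) = 205400 / 53.492 = 3839.8 mol.
Step 1 gives a 1:1 ratio of NH4Cl to HCl, so n(HCl) = 3839.8 mol.
In step 2 the HCl:H2O ratio is 1:1, so n(H2O) = 3839.8 mol.
Mass of H2O = 3839.8 × 18.016 = 69178 g = 69.18 kg.

69.18 kg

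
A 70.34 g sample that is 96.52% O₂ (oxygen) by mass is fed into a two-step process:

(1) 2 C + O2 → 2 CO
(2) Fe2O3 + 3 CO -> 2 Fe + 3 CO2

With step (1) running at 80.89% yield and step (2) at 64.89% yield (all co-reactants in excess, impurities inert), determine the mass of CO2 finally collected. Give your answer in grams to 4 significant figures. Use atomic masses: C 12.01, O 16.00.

98.02 g

Pure O2 = 70.34 × 0.9652 = 67.892 g.
M(O2) = 2(16.00) = 32.00 g/mol.
M(CO2) = 12.01 + 2(16.00) = 44.01 g/mol.
n(O2) = 67.892 / 32.00 = 2.1216 mol.
Step 1 (O2:CO = 1:2): theoretical n(CO) = 4.2433 mol; at 80.89% yield, n(CO) = 3.4324 mol.
Step 2 (CO:CO2 = 3:3): theoretical n(CO2) = 3.4324 mol, so theoretical mass = 3.4324 × 44.01 = 151.06 g.
At 64.89% yield, actual mass of CO2 = 151.06 × 0.6489 = 98.022 g.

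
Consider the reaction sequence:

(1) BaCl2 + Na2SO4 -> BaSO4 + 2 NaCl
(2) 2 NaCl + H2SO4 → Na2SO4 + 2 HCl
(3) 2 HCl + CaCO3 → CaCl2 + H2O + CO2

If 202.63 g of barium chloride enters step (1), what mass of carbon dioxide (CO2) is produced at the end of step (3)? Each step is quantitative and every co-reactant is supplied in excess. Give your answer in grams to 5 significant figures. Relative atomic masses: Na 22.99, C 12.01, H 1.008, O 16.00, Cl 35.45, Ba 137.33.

42.826 g

M(BaCl2) = 137.33 + 2(35.45) = 208.23 g/mol.
M(CO2) = 12.01 + 2(16.00) = 44.01 g/mol.
n(BaCl2) = 202.63 / 208.23 = 0.973107 mol.
Reaction (1): BaCl2→NaCl ratio 1:2 ⇒ n(NaCl) = 1.94621 mol.
Reaction (2): NaCl→HCl ratio 2:2 ⇒ n(HCl) = 1.94621 mol.
Reaction (3): HCl→CO2 ratio 2:1 ⇒ n(CO2) = 0.973107 mol.
Mass of CO2 = 0.973107 × 44.01 = 42.8264 g.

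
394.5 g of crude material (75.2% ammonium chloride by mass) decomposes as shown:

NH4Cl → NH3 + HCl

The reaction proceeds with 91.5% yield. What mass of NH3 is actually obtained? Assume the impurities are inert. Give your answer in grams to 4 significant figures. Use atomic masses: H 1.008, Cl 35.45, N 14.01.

86.44 g

Pure NH4Cl available = 394.5 g × 0.752 = 296.66 g.
M(NH4Cl) = 14.01 + 4(1.008) + 35.45 = 53.492 g/mol.
M(NH3) = 14.01 + 3(1.008) = 17.034 g/mol.
n(NH4Cl) = 296.66 g / 53.492 g/mol = 5.5460 mol.
From the equation the NH4Cl:NH3 mole ratio is 1:1, so n(NH3) = 5.5460 × 1/1 = 5.5460 mol.
Mass of NH3 = 5.5460 mol × 17.034 g/mol = 94.470 g.
Actual mass collected = 94.470 g × 0.915 = 86.440 g.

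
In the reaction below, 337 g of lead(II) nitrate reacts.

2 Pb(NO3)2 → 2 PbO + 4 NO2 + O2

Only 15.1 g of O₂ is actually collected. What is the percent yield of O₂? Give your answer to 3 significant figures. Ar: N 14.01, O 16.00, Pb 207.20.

92.8 %

M(Pb(NO3)2) = 207.20 + 2(14.01) + 6(16.00) = 331.22 g/mol.
M(O2) = 2(16.00) = 32.00 g/mol.
n(Pb(NO3)2) = 337.0 g / 331.22 g/mol = 1.017 mol.
From the equation the Pb(NO3)2:O2 mole ratio is 2:1, so n(O2) = 1.017 × 1/2 = 0.5087 mol.
Mass of O2 = 0.5087 mol × 32.00 g/mol = 16.28 g.
This is the theoretical yield. Percent yield = 15.1 g / 16.28 g × 100% = 92.76%.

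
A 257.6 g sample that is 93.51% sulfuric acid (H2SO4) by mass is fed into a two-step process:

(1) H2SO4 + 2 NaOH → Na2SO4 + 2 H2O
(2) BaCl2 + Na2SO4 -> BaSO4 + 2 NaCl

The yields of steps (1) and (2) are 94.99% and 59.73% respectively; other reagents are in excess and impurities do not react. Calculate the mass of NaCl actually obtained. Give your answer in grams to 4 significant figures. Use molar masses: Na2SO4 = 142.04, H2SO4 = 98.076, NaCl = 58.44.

162.9 g

Pure H2SO4 = 257.6 × 0.9351 = 240.88 g.
n(H2SO4) = 240.88 / 98.076 = 2.4561 mol.
Step 1 (H2SO4:Na2SO4 = 1:1): theoretical n(Na2SO4) = 2.4561 mol; at 94.99% yield, n(Na2SO4) = 2.3330 mol.
Step 2 (Na2SO4:NaCl = 1:2): theoretical n(NaCl) = 4.6660 mol, so theoretical mass = 4.6660 × 58.44 = 272.68 g.
At 59.73% yield, actual mass of NaCl = 272.68 × 0.5973 = 162.87 g.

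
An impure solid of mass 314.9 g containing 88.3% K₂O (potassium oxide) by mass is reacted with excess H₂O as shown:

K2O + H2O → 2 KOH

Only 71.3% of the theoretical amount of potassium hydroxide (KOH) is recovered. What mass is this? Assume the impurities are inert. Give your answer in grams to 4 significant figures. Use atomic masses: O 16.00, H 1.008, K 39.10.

Pure K2O available = 314.9 g × 0.883 = 278.06 g.
M(K2O) = 2(39.10) + 16.00 = 94.20 g/mol.
M(KOH) = 39.10 + 16.00 + 1.008 = 56.108 g/mol.
n(K2O) = 278.06 g / 94.20 g/mol = 2.9518 mol.
From the equation the K2O:KOH mole ratio is 1:2, so n(KOH) = 2.9518 × 2/1 = 5.9035 mol.
Mass of KOH = 5.9035 mol × 56.108 g/mol = 331.24 g.
Actual mass collected = 331.24 g × 0.713 = 236.17 g.

236.2 g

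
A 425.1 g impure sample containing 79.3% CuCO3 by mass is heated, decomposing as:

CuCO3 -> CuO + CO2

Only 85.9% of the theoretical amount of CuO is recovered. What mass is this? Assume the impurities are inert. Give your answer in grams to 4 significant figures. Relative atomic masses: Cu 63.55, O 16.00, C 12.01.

Pure CuCO3 available = 425.1 g × 0.793 = 337.10 g.
M(CuCO3) = 63.55 + 12.01 + 3(16.00) = 123.56 g/mol.
M(CuO) = 63.55 + 16.00 = 79.55 g/mol.
n(CuCO3) = 337.10 g / 123.56 g/mol = 2.7283 mol.
From the equation the CuCO3:CuO mole ratio is 1:1, so n(CuO) = 2.7283 × 1/1 = 2.7283 mol.
Mass of CuO = 2.7283 mol × 79.55 g/mol = 217.03 g.
Actual mass collected = 217.03 g × 0.859 = 186.43 g.

186.4 g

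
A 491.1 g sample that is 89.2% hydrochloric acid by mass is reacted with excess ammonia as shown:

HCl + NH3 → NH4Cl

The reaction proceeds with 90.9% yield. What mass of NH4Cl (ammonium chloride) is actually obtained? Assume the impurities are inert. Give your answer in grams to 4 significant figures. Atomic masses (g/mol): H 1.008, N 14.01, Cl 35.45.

Pure HCl available = 491.1 g × 0.892 = 438.06 g.
M(HCl) = 1.008 + 35.45 = 36.458 g/mol.
M(NH4Cl) = 14.01 + 4(1.008) + 35.45 = 53.492 g/mol.
n(HCl) = 438.06 g / 36.458 g/mol = 12.016 mol.
From the equation the HCl:NH4Cl mole ratio is 1:1, so n(NH4Cl) = 12.016 × 1/1 = 12.016 mol.
Mass of NH4Cl = 12.016 mol × 53.492 g/mol = 642.73 g.
Actual mass collected = 642.73 g × 0.909 = 584.24 g.

584.2 g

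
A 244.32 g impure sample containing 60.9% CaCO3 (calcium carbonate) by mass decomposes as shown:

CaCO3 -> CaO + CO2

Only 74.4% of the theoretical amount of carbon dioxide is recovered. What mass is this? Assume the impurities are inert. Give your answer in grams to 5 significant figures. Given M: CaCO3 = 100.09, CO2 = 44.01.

Pure CaCO3 available = 244.32 g × 0.609 = 148.791 g.
n(CaCO3) = 148.791 g / 100.09 g/mol = 1.48657 mol.
From the equation the CaCO3:CO2 mole ratio is 1:1, so n(CO2) = 1.48657 × 1/1 = 1.48657 mol.
Mass of CO2 = 1.48657 mol × 44.01 g/mol = 65.4240 g.
Actual mass collected = 65.4240 g × 0.744 = 48.6754 g.

48.675 g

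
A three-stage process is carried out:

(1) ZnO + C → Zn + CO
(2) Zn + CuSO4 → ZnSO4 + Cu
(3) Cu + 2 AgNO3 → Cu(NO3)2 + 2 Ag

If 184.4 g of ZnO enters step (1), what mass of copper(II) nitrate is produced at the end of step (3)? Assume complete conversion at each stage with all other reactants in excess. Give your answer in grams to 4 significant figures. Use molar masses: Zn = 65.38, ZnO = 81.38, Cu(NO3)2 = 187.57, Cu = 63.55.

425.0 g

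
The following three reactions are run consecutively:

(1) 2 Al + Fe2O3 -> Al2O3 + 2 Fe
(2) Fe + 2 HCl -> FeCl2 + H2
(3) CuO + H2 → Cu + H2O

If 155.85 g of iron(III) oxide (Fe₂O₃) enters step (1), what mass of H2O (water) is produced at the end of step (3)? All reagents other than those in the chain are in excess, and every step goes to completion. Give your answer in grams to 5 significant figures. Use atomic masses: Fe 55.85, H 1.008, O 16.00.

35.163 g

M(Fe2O3) = 2(55.85) + 3(16.00) = 159.70 g/mol.
M(H2O) = 2(1.008) + 16.00 = 18.016 g/mol.
n(Fe2O3) = 155.85 / 159.70 = 0.975892 mol.
Reaction (1): Fe2O3→Fe ratio 1:2 ⇒ n(Fe) = 1.95178 mol.
Reaction (2): Fe→H2 ratio 1:1 ⇒ n(H2) = 1.95178 mol.
Reaction (3): H2→H2O ratio 1:1 ⇒ n(H2O) = 1.95178 mol.
Mass of H2O = 1.95178 × 18.016 = 35.1634 g.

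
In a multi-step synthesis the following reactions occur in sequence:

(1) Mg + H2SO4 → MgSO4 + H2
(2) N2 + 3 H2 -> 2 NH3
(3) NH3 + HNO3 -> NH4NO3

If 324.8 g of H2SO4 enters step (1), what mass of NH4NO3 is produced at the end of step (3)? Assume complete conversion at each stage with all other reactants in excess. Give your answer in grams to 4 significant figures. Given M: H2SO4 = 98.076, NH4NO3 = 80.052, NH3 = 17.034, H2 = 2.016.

176.7 g

n(H2SO4) = 324.8 / 98.076 = 3.3117 mol.
Reaction (1): H2SO4→H2 ratio 1:1 ⇒ n(H2) = 3.3117 mol.
Reaction (2): H2→NH3 ratio 3:2 ⇒ n(NH3) = 2.2078 mol.
Reaction (3): NH3→NH4NO3 ratio 1:1 ⇒ n(NH4NO3) = 2.2078 mol.
Mass of NH4NO3 = 2.2078 × 80.052 = 176.74 g.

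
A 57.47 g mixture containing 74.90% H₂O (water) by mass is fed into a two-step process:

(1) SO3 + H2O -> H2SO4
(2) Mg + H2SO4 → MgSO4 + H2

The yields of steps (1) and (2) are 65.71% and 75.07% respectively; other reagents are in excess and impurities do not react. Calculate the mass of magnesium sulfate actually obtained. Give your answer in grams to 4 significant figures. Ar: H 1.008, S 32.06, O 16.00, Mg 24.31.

Pure H2O = 57.47 × 0.7490 = 43.045 g.
M(H2O) = 2(1.008) + 16.00 = 18.016 g/mol.
M(MgSO4) = 24.31 + 32.06 + 4(16.00) = 120.37 g/mol.
n(H2O) = 43.045 / 18.016 = 2.3893 mol.
Step 1 (H2O:H2SO4 = 1:1): theoretical n(H2SO4) = 2.3893 mol; at 65.71% yield, n(H2SO4) = 1.5700 mol.
Step 2 (H2SO4:MgSO4 = 1:1): theoretical n(MgSO4) = 1.5700 mol, so theoretical mass = 1.5700 × 120.37 = 188.98 g.
At 75.07% yield, actual mass of MgSO4 = 188.98 × 0.7507 = 141.87 g.

141.9 g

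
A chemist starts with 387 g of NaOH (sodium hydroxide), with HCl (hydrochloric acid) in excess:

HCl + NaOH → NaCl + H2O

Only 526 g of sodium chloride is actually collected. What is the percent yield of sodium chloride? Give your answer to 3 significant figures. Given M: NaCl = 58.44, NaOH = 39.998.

93.0 %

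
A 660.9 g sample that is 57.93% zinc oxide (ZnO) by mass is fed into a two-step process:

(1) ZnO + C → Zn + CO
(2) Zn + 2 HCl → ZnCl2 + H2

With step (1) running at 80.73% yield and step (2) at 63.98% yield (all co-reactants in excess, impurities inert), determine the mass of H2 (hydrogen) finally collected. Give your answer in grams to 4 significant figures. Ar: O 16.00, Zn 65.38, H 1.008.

4.899 g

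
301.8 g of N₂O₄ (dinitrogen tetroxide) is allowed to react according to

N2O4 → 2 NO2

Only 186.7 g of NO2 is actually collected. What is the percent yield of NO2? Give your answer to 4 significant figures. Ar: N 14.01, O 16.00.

M(N2O4) = 2(14.01) + 4(16.00) = 92.02 g/mol.
M(NO2) = 14.01 + 2(16.00) = 46.01 g/mol.
n(N2O4) = 301.80 g / 92.02 g/mol = 3.2797 mol.
From the equation the N2O4:NO2 mole ratio is 1:2, so n(NO2) = 3.2797 × 2/1 = 6.5594 mol.
Mass of NO2 = 6.5594 mol × 46.01 g/mol = 301.80 g.
This is the theoretical yield. Percent yield = 186.7 g / 301.80 g × 100% = 61.862%.

61.86 %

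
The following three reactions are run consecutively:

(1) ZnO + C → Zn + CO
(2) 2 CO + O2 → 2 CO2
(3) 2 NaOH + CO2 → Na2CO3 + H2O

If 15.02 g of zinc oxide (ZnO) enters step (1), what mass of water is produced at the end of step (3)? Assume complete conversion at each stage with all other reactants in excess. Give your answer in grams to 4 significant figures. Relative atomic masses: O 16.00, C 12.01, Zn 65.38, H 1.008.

3.325 g

M(ZnO) = 65.38 + 16.00 = 81.38 g/mol.
M(H2O) = 2(1.008) + 16.00 = 18.016 g/mol.
n(ZnO) = 15.02 / 81.38 = 0.18457 mol.
Reaction (1): ZnO→CO ratio 1:1 ⇒ n(CO) = 0.18457 mol.
Reaction (2): CO→CO2 ratio 2:2 ⇒ n(CO2) = 0.18457 mol.
Reaction (3): CO2→H2O ratio 1:1 ⇒ n(H2O) = 0.18457 mol.
Mass of H2O = 0.18457 × 18.016 = 3.3251 g.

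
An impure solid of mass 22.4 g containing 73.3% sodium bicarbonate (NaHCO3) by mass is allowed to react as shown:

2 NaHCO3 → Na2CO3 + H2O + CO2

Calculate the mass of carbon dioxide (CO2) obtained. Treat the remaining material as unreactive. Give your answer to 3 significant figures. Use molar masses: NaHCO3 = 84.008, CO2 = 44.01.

4.30 g

Mass of pure NaHCO3 = 22.4 g × 0.733 = 16.42 g.
n(NaHCO3) = 16.42 g / 84.008 g/mol = 0.1954 mol.
From the equation the NaHCO3:CO2 mole ratio is 2:1, so n(CO2) = 0.1954 × 1/2 = 0.09772 mol.
Mass of CO2 = 0.09772 mol × 44.01 g/mol = 4.301 g.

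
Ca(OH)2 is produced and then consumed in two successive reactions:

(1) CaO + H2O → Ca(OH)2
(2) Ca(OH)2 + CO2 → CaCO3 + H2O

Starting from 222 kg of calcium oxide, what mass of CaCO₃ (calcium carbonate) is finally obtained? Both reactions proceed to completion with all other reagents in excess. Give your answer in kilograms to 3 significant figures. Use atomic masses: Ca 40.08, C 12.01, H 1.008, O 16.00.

M(CaO) = 40.08 + 16.00 = 56.08 g/mol.
M(CaCO3) = 40.08 + 12.01 + 3(16.00) = 100.09 g/mol.
222 kg = 222000 g.
n(CaO) = 222000 / 56.08 = 3959 mol.
Step 1 gives a 1:1 ratio of CaO to Ca(OH)2, so n(Ca(OH)2) = 3959 mol.
In step 2 the Ca(OH)2:CaCO3 ratio is 1:1, so n(CaCO3) = 3959 mol.
Mass of CaCO3 = 3959 × 100.09 = 396200 g = 396 kg.

396 kg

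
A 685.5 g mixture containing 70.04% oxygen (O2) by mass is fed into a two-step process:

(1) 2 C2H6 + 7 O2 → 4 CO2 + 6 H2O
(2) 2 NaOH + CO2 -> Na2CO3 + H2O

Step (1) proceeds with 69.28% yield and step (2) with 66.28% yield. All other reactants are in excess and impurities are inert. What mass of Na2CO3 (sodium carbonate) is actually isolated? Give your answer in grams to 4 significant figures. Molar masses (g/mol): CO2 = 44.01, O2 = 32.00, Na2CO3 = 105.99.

Pure O2 = 685.5 × 0.7004 = 480.12 g.
n(O2) = 480.12 / 32.00 = 15.004 mol.
Step 1 (O2:CO2 = 7:4): theoretical n(CO2) = 8.5736 mol; at 69.28% yield, n(CO2) = 5.9398 mol.
Step 2 (CO2:Na2CO3 = 1:1): theoretical n(Na2CO3) = 5.9398 mol, so theoretical mass = 5.9398 × 105.99 = 629.56 g.
At 66.28% yield, actual mass of Na2CO3 = 629.56 × 0.6628 = 417.27 g.

417.3 g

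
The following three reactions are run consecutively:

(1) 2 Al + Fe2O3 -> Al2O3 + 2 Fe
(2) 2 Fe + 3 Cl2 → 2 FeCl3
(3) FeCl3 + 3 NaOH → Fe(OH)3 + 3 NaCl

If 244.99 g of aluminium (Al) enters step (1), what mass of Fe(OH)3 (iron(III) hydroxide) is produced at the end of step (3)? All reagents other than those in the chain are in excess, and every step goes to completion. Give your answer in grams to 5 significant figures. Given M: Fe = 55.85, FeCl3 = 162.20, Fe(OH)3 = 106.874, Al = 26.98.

970.46 g

n(Al) = 244.99 / 26.98 = 9.08043 mol.
Reaction (1): Al→Fe ratio 2:2 ⇒ n(Fe) = 9.08043 mol.
Reaction (2): Fe→FeCl3 ratio 2:2 ⇒ n(FeCl3) = 9.08043 mol.
Reaction (3): FeCl3→Fe(OH)3 ratio 1:1 ⇒ n(Fe(OH)3) = 9.08043 mol.
Mass of Fe(OH)3 = 9.08043 × 106.874 = 970.462 g.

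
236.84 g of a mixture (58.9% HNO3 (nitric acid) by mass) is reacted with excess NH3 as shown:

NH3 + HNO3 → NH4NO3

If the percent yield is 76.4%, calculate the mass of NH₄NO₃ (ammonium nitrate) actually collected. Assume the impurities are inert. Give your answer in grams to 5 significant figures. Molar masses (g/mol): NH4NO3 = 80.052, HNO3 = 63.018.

Pure HNO3 available = 236.84 g × 0.589 = 139.499 g.
n(HNO3) = 139.499 g / 63.018 g/mol = 2.21363 mol.
From the equation the HNO3:NH4NO3 mole ratio is 1:1, so n(NH4NO3) = 2.21363 × 1/1 = 2.21363 mol.
Mass of NH4NO3 = 2.21363 mol × 80.052 g/mol = 177.206 g.
Actual mass collected = 177.206 g × 0.764 = 135.385 g.

135.39 g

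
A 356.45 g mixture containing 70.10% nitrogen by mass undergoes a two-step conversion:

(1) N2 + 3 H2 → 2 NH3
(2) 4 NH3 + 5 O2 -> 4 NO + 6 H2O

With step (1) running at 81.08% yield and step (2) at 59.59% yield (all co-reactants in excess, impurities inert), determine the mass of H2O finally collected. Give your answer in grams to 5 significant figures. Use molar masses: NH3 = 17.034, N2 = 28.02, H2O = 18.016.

Pure N2 = 356.45 × 0.7010 = 249.871 g.
n(N2) = 249.871 / 28.02 = 8.91761 mol.
Step 1 (N2:NH3 = 1:2): theoretical n(NH3) = 17.8352 mol; at 81.08% yield, n(NH3) = 14.4608 mol.
Step 2 (NH3:H2O = 4:6): theoretical n(H2O) = 21.6912 mol, so theoretical mass = 21.6912 × 18.016 = 390.789 g.
At 59.59% yield, actual mass of H2O = 390.789 × 0.5959 = 232.871 g.

232.87 g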